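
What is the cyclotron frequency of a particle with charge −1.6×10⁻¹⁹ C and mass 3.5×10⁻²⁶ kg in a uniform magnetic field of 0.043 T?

f ≈ 3.1×10⁴ Hz

f = |q|B/(2πm).
f = (1.6×10⁻¹⁹)(0.043)/(2π·3.5×10⁻²⁶) ≈ 3.1×10⁴ Hz.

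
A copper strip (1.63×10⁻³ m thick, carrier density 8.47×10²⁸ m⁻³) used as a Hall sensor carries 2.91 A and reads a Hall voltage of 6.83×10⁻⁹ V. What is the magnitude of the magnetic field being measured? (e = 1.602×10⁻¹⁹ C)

B ≈ 0.0519 T

From V_H = IB/(n e t), B = V_H n e t / I.
B = (6.83×10⁻⁹)(8.47×10²⁸)(1.602×10⁻¹⁹)(1.63×10⁻³)/2.91 ≈ 0.0519 T.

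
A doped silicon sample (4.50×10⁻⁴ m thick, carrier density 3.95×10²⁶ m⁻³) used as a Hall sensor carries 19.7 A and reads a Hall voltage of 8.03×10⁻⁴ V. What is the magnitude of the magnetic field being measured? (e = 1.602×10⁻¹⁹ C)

B ≈ 1.16 T

From V_H = IB/(n e t), B = V_H n e t / I.
B = (8.03×10⁻⁴)(3.95×10²⁶)(1.602×10⁻¹⁹)(4.50×10⁻⁴)/19.7 ≈ 1.16 T.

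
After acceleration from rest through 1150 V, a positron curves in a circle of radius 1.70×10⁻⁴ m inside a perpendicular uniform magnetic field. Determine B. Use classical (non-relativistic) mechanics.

B ≈ 0.673 T

v = √(2|q|V/m) = √(2·1.602×10⁻¹⁹·1150/9.109×10⁻³¹) ≈ 2.011×10⁷ m/s.
B = mv/(|q|r) = (9.109×10⁻³¹)(2.011×10⁷)/((1.602×10⁻¹⁹)(1.70×10⁻⁴)) ≈ 0.673 T.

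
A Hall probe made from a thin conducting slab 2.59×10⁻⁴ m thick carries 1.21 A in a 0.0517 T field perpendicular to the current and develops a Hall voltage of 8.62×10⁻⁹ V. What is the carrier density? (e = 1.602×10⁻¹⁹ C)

From V_H = IB/(n e t), n = IB/(V_H e t).
n = (1.21)(0.0517)/((8.62×10⁻⁹)(1.602×10⁻¹⁹)(2.59×10⁻⁴)) ≈ 1.75×10²⁹ m⁻³.

n ≈ 1.75×10²⁹ m⁻³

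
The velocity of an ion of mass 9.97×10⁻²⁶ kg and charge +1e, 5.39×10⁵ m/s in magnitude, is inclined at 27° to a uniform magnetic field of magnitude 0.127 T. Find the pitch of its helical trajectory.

p ≈ 14.8 m

v∥ = v cosθ = 5.39×10⁵·cos27° ≈ 4.803×10⁵ m/s.
T = 2πm/(|q|B) = 2π(9.97×10⁻²⁶)/((1.602×10⁻¹⁹)(0.127)) ≈ 3.079×10⁻⁵ s.
pitch = v∥ T = (4.803×10⁵)(3.079×10⁻⁵) ≈ 14.8 m.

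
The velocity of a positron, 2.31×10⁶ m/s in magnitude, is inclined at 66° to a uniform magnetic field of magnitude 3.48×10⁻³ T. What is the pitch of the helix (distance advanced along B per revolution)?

v∥ = v cosθ = 2.31×10⁶·cos66° ≈ 9.396×10⁵ m/s.
T = 2πm/(|q|B) = 2π(9.109×10⁻³¹)/((1.602×10⁻¹⁹)(3.48×10⁻³)) ≈ 1.027×10⁻⁸ s.
pitch = v∥ T = (9.396×10⁵)(1.027×10⁻⁸) ≈ 9.65×10⁻³ m.

p ≈ 9.65×10⁻³ m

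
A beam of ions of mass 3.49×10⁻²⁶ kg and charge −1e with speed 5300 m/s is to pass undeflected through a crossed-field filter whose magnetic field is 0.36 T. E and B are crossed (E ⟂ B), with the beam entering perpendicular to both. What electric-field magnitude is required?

E = 1900 V/m

For straight-line motion qE = qvB, so E = vB.
E = 5300 × 0.36 = 1900 V/m.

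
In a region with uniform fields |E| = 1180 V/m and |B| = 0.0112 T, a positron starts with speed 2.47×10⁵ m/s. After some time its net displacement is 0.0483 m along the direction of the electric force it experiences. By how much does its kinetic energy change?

The magnetic force is always ⟂ v and does no work; only the electric force changes KE.
ΔKE = F_E · d = |q|E d = (1.602×10⁻¹⁹)(1180)(0.0483) ≈ 9.13×10⁻¹⁸ J.

ΔKE ≈ 9.13×10⁻¹⁸ J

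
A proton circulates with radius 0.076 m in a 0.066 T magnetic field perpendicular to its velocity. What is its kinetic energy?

v = |q|Br/m, then KE = ½mv² = (qBr)²/(2m).
v = (1.602×10⁻¹⁹)(0.066)(0.076)/1.673×10⁻²⁷ ≈ 4.803×10⁵ m/s.
KE = ½(1.673×10⁻²⁷)(4.803×10⁵)² ≈ 1.9×10⁻¹⁶ J = 1200 eV.

KE ≈ 1200 eV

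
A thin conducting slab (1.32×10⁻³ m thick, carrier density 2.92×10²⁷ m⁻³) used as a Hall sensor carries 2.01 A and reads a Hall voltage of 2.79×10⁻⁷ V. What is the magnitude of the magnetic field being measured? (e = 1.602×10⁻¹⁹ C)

B ≈ 0.0857 T

From V_H = IB/(n e t), B = V_H n e t / I.
B = (2.79×10⁻⁷)(2.92×10²⁷)(1.602×10⁻¹⁹)(1.32×10⁻³)/2.01 ≈ 0.0857 T.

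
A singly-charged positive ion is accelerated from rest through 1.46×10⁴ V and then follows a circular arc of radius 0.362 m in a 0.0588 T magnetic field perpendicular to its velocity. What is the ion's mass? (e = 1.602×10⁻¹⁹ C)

m ≈ 2.49×10⁻²⁷ kg

Combine |q|V = ½mv² and r = mv/(|q|B): eliminate v to get m = qB²r²/(2V).
m = (1.602×10⁻¹⁹)(0.0588)²(0.362)²/(2·1.46×10⁴) ≈ 2.49×10⁻²⁷ kg.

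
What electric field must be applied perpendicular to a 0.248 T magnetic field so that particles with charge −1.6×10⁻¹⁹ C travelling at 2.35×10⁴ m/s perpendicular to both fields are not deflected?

E = 5830 V/m

For straight-line motion qE = qvB, so E = vB.
E = 2.35×10⁴ × 0.248 = 5830 V/m.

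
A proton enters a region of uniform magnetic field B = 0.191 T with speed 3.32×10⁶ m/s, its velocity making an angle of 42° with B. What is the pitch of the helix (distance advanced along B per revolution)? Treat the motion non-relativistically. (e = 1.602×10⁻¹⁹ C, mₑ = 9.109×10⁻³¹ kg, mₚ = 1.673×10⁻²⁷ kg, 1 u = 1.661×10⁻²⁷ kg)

v∥ = v cosθ = 3.32×10⁶·cos42° ≈ 2.467×10⁶ m/s.
T = 2πm/(|q|B) = 2π(1.673×10⁻²⁷)/((1.602×10⁻¹⁹)(0.191)) ≈ 3.435×10⁻⁷ s.
pitch = v∥ T = (2.467×10⁶)(3.435×10⁻⁷) ≈ 0.848 m.

p ≈ 0.848 m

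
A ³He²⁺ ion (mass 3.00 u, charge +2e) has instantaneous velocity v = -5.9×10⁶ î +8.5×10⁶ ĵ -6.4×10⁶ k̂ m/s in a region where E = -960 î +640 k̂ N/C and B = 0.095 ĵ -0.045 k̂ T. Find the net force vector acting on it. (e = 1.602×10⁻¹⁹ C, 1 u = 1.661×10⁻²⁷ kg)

F ≈ (7.19×10⁻¹⁴, -8.51×10⁻¹⁴, -1.79×10⁻¹³) N

v×B = (2.26×10⁵, -2.66×10⁵, -5.60×10⁵) N/C.
E + v×B = (2.25×10⁵, -2.66×10⁵, -5.60×10⁵) N/C.
F = q(E + v×B) = (3.204×10⁻¹⁹ C)·(2.25×10⁵, -2.66×10⁵, -5.60×10⁵) = (7.19×10⁻¹⁴, -8.51×10⁻¹⁴, -1.79×10⁻¹³) N.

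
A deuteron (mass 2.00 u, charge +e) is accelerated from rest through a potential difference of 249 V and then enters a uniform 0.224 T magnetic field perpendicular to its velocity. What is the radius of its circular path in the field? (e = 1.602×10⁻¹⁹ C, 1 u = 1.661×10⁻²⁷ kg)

Acceleration: |q|V = ½mv² ⇒ v = √(2|q|V/m) = √(2·1.602×10⁻¹⁹·249/3.322×10⁻²⁷) ≈ 1.550×10⁵ m/s.
In the field: r = mv/(|q|B) = (3.322×10⁻²⁷)(1.550×10⁵)/((1.602×10⁻¹⁹)(0.224)) ≈ 0.0143 m.

r ≈ 0.0143 m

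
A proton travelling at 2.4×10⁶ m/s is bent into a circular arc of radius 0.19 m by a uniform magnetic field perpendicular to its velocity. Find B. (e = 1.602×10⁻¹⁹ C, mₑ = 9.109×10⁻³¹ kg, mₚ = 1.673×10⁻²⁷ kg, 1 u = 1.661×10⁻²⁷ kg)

From |q|vB = mv²/r, B = mv/(|q|r).
B = (1.673×10⁻²⁷)(2.4×10⁶)/((1.602×10⁻¹⁹)(0.19)) ≈ 0.13 T.

B ≈ 0.13 T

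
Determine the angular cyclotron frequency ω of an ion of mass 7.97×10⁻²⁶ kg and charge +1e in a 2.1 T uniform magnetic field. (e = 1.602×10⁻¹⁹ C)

ω ≈ 4.2×10⁶ rad/s

ω = |q|B/m.
ω = (1.602×10⁻¹⁹)(2.1)/7.97×10⁻²⁶ ≈ 4.2×10⁶ rad/s.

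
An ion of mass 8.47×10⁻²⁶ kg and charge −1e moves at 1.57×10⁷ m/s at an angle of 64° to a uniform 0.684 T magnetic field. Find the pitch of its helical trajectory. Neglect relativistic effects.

v∥ = v cosθ = 1.57×10⁷·cos64° ≈ 6.882×10⁶ m/s.
T = 2πm/(|q|B) = 2π(8.47×10⁻²⁶)/((1.602×10⁻¹⁹)(0.684)) ≈ 4.857×10⁻⁶ s.
pitch = v∥ T = (6.882×10⁶)(4.857×10⁻⁶) ≈ 33.4 m.

p ≈ 33.4 m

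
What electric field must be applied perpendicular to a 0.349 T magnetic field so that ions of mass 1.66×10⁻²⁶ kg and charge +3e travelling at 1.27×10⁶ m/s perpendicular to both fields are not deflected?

E = 4.43×10⁵ V/m

For straight-line motion qE = qvB, so E = vB.
E = 1.27×10⁶ × 0.349 = 4.43×10⁵ V/m.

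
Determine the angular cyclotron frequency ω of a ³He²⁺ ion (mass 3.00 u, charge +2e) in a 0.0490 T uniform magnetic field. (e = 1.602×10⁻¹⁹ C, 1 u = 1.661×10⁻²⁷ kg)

ω ≈ 3.15×10⁶ rad/s

ω = |q|B/m.
ω = (3.204×10⁻¹⁹)(0.0490)/4.983×10⁻²⁷ ≈ 3.15×10⁶ rad/s.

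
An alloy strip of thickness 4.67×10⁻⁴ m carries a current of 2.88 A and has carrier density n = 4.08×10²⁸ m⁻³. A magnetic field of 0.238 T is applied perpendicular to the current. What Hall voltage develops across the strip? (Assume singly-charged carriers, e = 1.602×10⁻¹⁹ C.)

V_H ≈ 2.25×10⁻⁷ V

V_H = IB/(n e t).
V_H = (2.88)(0.238)/((4.08×10²⁸)(1.602×10⁻¹⁹)(4.67×10⁻⁴)) ≈ 2.25×10⁻⁷ V.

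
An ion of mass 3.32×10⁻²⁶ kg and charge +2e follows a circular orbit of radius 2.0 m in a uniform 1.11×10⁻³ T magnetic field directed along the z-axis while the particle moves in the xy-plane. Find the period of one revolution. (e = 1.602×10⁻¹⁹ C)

The cyclotron period depends only on m, q, B: T = 2πm/(|q|B).
T = 2π(3.32×10⁻²⁶)/((3.204×10⁻¹⁹)(1.11×10⁻³)) ≈ 5.87×10⁻⁴ s.

T ≈ 5.87×10⁻⁴ s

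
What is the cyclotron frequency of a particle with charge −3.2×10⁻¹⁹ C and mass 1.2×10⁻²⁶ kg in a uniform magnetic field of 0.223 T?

f ≈ 9.46×10⁵ Hz

f = |q|B/(2πm).
f = (3.2×10⁻¹⁹)(0.223)/(2π·1.2×10⁻²⁶) ≈ 9.46×10⁵ Hz.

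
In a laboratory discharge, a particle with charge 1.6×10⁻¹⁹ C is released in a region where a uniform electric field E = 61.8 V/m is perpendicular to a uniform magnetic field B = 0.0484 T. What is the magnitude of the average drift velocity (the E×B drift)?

v_d ≈ 1280 m/s

The steady drift has the magnetic force balancing the electric force, so v_d = E/B.
v_d = 61.8/0.0484 = 1280 m/s.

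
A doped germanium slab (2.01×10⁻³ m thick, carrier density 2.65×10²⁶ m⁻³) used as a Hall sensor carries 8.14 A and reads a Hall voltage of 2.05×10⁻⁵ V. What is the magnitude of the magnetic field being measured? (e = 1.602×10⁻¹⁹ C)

From V_H = IB/(n e t), B = V_H n e t / I.
B = (2.05×10⁻⁵)(2.65×10²⁶)(1.602×10⁻¹⁹)(2.01×10⁻³)/8.14 ≈ 0.215 T.

B ≈ 0.215 T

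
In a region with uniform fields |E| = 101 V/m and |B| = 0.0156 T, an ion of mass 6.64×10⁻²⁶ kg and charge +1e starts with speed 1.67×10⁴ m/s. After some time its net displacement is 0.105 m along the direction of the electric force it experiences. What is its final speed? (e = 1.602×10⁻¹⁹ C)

B does no work; ΔKE = |q|E d.
½mv_f² = ½mv₀² + |q|Ed = ½(6.64×10⁻²⁶)(1.67×10⁴)² + (1.602×10⁻¹⁹)(101)(0.105) ≈ 9.259×10⁻¹⁸ J + 1.699×10⁻¹⁸ J ≈ 1.096×10⁻¹⁷ J.
v_f = √(2·1.096×10⁻¹⁷/6.64×10⁻²⁶) ≈ 1.82×10⁴ m/s.

v_f ≈ 1.82×10⁴ m/s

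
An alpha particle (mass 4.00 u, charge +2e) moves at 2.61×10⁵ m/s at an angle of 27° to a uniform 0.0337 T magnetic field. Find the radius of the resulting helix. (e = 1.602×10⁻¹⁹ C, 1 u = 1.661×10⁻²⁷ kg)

r ≈ 0.0729 m

v⊥ = v sinθ = 2.61×10⁵·sin27° ≈ 1.185×10⁵ m/s.
r = m v⊥/(|q|B) = (6.644×10⁻²⁷)(1.185×10⁵)/((3.204×10⁻¹⁹)(0.0337)) ≈ 0.0729 m.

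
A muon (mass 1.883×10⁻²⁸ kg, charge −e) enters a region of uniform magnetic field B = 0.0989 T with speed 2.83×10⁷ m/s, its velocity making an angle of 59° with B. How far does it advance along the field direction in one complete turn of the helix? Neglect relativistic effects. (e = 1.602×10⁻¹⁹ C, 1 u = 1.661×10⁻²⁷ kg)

v∥ = v cosθ = 2.83×10⁷·cos59° ≈ 1.458×10⁷ m/s.
T = 2πm/(|q|B) = 2π(1.883×10⁻²⁸)/((1.602×10⁻¹⁹)(0.0989)) ≈ 7.467×10⁻⁸ s.
pitch = v∥ T = (1.458×10⁷)(7.467×10⁻⁸) ≈ 1.09 m.

p ≈ 1.09 m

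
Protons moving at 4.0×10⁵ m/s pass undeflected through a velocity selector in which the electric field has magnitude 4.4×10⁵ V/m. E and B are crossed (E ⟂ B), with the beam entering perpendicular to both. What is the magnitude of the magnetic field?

B = 1.1 T

Balance of forces in the selector: qE = qvB ⇒ B = E/v.
B = 4.4×10⁵/4.0×10⁵ = 1.1 T.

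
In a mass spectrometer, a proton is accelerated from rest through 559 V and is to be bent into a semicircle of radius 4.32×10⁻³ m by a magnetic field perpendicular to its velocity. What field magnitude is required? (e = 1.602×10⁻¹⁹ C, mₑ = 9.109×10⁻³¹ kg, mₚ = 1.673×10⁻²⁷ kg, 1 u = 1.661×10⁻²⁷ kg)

B ≈ 0.791 T

v = √(2|q|V/m) = √(2·1.602×10⁻¹⁹·559/1.673×10⁻²⁷) ≈ 3.272×10⁵ m/s.
B = mv/(|q|r) = (1.673×10⁻²⁷)(3.272×10⁵)/((1.602×10⁻¹⁹)(4.32×10⁻³)) ≈ 0.791 T.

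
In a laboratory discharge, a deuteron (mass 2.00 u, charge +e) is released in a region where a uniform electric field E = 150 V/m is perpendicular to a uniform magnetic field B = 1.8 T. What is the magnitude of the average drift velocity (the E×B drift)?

v_d ≈ 83 m/s

The steady drift has the magnetic force balancing the electric force, so v_d = E/B.
v_d = 150/1.8 = 83 m/s.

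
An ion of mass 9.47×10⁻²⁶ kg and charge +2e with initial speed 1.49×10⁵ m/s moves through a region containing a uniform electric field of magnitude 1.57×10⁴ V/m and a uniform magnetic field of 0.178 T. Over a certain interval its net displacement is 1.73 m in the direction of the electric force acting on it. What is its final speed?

v_f ≈ 4.54×10⁵ m/s

B does no work; ΔKE = |q|E d.
½mv_f² = ½mv₀² + |q|Ed = ½(9.47×10⁻²⁶)(1.49×10⁵)² + (3.204×10⁻¹⁹)(1.57×10⁴)(1.73) ≈ 1.051×10⁻¹⁵ J + 8.702×10⁻¹⁵ J ≈ 9.754×10⁻¹⁵ J.
v_f = √(2·9.754×10⁻¹⁵/9.47×10⁻²⁶) ≈ 4.54×10⁵ m/s.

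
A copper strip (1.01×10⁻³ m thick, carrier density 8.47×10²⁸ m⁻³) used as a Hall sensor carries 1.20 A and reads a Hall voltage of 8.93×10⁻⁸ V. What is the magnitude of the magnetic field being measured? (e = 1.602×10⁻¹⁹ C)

From V_H = IB/(n e t), B = V_H n e t / I.
B = (8.93×10⁻⁸)(8.47×10²⁸)(1.602×10⁻¹⁹)(1.01×10⁻³)/1.20 ≈ 1.02 T.

B ≈ 1.02 T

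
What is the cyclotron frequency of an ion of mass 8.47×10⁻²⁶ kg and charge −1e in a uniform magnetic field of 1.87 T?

f ≈ 5.63×10⁵ Hz

f = |q|B/(2πm).
f = (1.602×10⁻¹⁹)(1.87)/(2π·8.47×10⁻²⁶) ≈ 5.63×10⁵ Hz.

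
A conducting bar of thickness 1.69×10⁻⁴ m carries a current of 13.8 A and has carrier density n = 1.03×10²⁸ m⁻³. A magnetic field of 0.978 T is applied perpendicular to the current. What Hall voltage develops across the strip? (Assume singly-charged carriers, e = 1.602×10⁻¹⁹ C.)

V_H ≈ 4.84×10⁻⁵ V

V_H = IB/(n e t).
V_H = (13.8)(0.978)/((1.03×10²⁸)(1.602×10⁻¹⁹)(1.69×10⁻⁴)) ≈ 4.84×10⁻⁵ V.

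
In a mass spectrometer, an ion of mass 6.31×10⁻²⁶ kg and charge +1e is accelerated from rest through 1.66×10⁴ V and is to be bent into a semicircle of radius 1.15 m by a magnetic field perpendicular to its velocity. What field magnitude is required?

v = √(2|q|V/m) = √(2·1.602×10⁻¹⁹·1.66×10⁴/6.31×10⁻²⁶) ≈ 2.903×10⁵ m/s.
B = mv/(|q|r) = (6.31×10⁻²⁶)(2.903×10⁵)/((1.602×10⁻¹⁹)(1.15)) ≈ 0.0994 T.

B ≈ 0.0994 T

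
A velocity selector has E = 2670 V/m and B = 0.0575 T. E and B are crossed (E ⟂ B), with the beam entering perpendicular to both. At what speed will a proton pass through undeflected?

v = 4.64×10⁴ m/s

Straight-line motion ⇒ electric and magnetic forces cancel, so E = vB.
v = E/B = 2670/0.0575 = 4.64×10⁴ m/s.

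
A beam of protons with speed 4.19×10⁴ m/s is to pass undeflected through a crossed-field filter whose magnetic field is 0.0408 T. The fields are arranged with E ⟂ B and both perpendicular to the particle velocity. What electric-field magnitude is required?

For straight-line motion qE = qvB, so E = vB.
E = 4.19×10⁴ × 0.0408 = 1710 V/m.

E = 1710 V/m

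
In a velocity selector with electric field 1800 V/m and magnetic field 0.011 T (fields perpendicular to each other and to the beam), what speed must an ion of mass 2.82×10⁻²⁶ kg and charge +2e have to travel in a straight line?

v = 1.6×10⁵ m/s

Straight-line motion ⇒ electric and magnetic forces cancel, so E = vB.
v = E/B = 1800/0.011 = 1.6×10⁵ m/s.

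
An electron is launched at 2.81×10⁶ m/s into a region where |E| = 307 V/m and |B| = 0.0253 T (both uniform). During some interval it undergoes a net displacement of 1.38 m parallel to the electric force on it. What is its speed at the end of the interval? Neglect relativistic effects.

v_f ≈ 1.25×10⁷ m/s

B does no work; ΔKE = |q|E d.
½mv_f² = ½mv₀² + |q|Ed = ½(9.109×10⁻³¹)(2.81×10⁶)² + (1.602×10⁻¹⁹)(307)(1.38) ≈ 3.596×10⁻¹⁸ J + 6.787×10⁻¹⁷ J ≈ 7.147×10⁻¹⁷ J.
v_f = √(2·7.147×10⁻¹⁷/9.109×10⁻³¹) ≈ 1.25×10⁷ m/s.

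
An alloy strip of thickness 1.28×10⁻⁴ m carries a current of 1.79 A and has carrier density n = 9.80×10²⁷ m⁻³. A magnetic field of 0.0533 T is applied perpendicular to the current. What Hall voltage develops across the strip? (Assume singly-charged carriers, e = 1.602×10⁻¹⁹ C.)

V_H = IB/(n e t).
V_H = (1.79)(0.0533)/((9.80×10²⁷)(1.602×10⁻¹⁹)(1.28×10⁻⁴)) ≈ 4.75×10⁻⁷ V.

V_H ≈ 4.75×10⁻⁷ V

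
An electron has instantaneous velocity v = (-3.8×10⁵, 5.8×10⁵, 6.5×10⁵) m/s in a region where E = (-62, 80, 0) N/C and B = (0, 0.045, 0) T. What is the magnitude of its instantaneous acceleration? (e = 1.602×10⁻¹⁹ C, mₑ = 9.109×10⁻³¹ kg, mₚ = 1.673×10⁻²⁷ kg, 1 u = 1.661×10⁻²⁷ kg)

|a| ≈ 5.97×10¹⁵ m/s²

v×B = (-2.92×10⁴, 0, -1.71×10⁴) N/C.
E + v×B = (-2.93×10⁴, 80.0, -1.71×10⁴) N/C.
F = q(E + v×B) = (−1.602×10⁻¹⁹ C)·(-2.93×10⁴, 80.0, -1.71×10⁴) = (4.70×10⁻¹⁵, -1.28×10⁻¹⁷, 2.74×10⁻¹⁵) N.
|a| = |F|/m = 5.436×10⁻¹⁵/9.109×10⁻³¹ ≈ 5.97×10¹⁵ m/s².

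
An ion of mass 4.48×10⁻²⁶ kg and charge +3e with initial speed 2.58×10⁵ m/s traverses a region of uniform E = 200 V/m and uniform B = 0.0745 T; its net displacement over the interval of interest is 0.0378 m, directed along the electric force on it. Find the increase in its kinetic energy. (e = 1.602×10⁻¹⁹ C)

ΔKE ≈ 3.63×10⁻¹⁸ J

The magnetic force is always ⟂ v and does no work; only the electric force changes KE.
ΔKE = F_E · d = |q|E d = (4.806×10⁻¹⁹)(200)(0.0378) ≈ 3.63×10⁻¹⁸ J.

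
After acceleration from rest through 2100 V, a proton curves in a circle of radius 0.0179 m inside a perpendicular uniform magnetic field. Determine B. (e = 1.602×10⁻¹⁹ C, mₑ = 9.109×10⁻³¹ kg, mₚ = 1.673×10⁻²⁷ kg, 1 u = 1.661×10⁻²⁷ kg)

B ≈ 0.370 T

v = √(2|q|V/m) = √(2·1.602×10⁻¹⁹·2100/1.673×10⁻²⁷) ≈ 6.342×10⁵ m/s.
B = mv/(|q|r) = (1.673×10⁻²⁷)(6.342×10⁵)/((1.602×10⁻¹⁹)(0.0179)) ≈ 0.370 T.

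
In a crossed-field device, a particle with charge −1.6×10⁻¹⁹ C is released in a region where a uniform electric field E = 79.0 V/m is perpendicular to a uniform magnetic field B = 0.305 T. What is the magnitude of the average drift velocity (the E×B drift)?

v_d ≈ 259 m/s

In crossed fields the guiding centre drifts at v_d = |E×B|/B² = E/B, independent of charge and mass.
v_d = 79.0/0.305 = 259 m/s.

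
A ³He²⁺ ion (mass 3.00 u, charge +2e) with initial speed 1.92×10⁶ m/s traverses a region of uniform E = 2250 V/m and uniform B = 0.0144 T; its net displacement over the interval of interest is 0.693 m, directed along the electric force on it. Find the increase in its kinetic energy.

ΔKE ≈ 5.00×10⁻¹⁶ J

The magnetic force is always ⟂ v and does no work; only the electric force changes KE.
ΔKE = F_E · d = |q|E d = (3.204×10⁻¹⁹)(2250)(0.693) ≈ 5.00×10⁻¹⁶ J.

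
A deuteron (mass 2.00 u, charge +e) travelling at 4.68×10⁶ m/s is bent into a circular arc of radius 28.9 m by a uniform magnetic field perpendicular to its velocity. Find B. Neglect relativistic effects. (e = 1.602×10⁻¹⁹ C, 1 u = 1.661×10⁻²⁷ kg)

B ≈ 3.36×10⁻³ T

From |q|vB = mv²/r, B = mv/(|q|r).
B = (3.322×10⁻²⁷)(4.68×10⁶)/((1.602×10⁻¹⁹)(28.9)) ≈ 3.36×10⁻³ T.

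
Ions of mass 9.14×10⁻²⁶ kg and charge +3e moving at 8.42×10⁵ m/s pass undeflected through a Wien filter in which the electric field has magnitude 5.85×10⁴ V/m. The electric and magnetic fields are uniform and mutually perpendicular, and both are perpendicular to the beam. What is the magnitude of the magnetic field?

Balance of forces in the selector: qE = qvB ⇒ B = E/v.
B = 5.85×10⁴/8.42×10⁵ = 0.0695 T.

B = 0.0695 T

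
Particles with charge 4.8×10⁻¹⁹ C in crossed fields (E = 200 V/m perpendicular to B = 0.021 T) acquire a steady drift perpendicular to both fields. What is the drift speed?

v_d ≈ 9500 m/s

The steady drift has the magnetic force balancing the electric force, so v_d = E/B.
v_d = 200/0.021 = 9500 m/s.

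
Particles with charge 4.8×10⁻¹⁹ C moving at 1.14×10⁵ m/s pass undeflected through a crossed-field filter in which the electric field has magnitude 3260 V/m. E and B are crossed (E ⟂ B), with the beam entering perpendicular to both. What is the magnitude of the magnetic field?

Balance of forces in the selector: qE = qvB ⇒ B = E/v.
B = 3260/1.14×10⁵ = 0.0286 T.

B = 0.0286 T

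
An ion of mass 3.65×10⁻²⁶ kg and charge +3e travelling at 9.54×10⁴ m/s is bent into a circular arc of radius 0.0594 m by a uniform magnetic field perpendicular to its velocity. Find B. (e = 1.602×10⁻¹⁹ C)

From |q|vB = mv²/r, B = mv/(|q|r).
B = (3.65×10⁻²⁶)(9.54×10⁴)/((4.806×10⁻¹⁹)(0.0594)) ≈ 0.122 T.

B ≈ 0.122 T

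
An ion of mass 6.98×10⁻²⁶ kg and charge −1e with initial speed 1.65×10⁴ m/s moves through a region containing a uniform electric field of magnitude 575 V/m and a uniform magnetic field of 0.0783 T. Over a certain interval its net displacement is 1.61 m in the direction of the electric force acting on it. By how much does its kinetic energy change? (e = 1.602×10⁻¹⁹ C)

The magnetic force is always ⟂ v and does no work; only the electric force changes KE.
ΔKE = F_E · d = |q|E d = (1.602×10⁻¹⁹)(575)(1.61) ≈ 1.48×10⁻¹⁶ J.

ΔKE ≈ 1.48×10⁻¹⁶ J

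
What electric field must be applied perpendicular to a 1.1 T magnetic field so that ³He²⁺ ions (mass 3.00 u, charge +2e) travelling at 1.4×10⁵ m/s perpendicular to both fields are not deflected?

E = 1.5×10⁵ V/m

For straight-line motion qE = qvB, so E = vB.
E = 1.4×10⁵ × 1.1 = 1.5×10⁵ V/m.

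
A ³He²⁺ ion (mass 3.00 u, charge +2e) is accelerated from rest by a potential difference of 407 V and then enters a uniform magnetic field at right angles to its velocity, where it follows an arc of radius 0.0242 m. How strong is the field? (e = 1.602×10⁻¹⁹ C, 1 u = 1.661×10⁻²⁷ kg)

B ≈ 0.147 T

v = √(2|q|V/m) = √(2·3.204×10⁻¹⁹·407/4.983×10⁻²⁷) ≈ 2.288×10⁵ m/s.
B = mv/(|q|r) = (4.983×10⁻²⁷)(2.288×10⁵)/((3.204×10⁻¹⁹)(0.0242)) ≈ 0.147 T.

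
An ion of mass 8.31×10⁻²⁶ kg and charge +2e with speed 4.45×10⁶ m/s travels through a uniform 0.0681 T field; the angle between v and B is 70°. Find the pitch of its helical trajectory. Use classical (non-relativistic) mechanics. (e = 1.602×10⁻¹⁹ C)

v∥ = v cosθ = 4.45×10⁶·cos70° ≈ 1.522×10⁶ m/s.
T = 2πm/(|q|B) = 2π(8.31×10⁻²⁶)/((3.204×10⁻¹⁹)(0.0681)) ≈ 2.393×10⁻⁵ s.
pitch = v∥ T = (1.522×10⁶)(2.393×10⁻⁵) ≈ 36.4 m.

p ≈ 36.4 m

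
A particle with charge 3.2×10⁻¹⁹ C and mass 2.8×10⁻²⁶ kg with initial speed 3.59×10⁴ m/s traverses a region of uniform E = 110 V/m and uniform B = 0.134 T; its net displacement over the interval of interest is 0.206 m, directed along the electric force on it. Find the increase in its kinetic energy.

ΔKE ≈ 7.25×10⁻¹⁸ J

The magnetic force is always ⟂ v and does no work; only the electric force changes KE.
ΔKE = F_E · d = |q|E d = (3.2×10⁻¹⁹)(110)(0.206) ≈ 7.25×10⁻¹⁸ J.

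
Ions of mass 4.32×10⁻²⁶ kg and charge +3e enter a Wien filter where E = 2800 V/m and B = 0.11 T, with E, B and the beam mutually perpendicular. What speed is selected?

v = 2.5×10⁴ m/s

Zero net Lorentz force requires |qE| = |q v×B|, i.e. E = vB.
v = E/B = 2800/0.11 = 2.5×10⁴ m/s.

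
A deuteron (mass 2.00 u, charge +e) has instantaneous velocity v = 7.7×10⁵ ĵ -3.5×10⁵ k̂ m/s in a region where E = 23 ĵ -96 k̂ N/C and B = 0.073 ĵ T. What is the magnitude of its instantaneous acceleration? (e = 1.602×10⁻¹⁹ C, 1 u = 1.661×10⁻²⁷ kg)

v×B = (2.56×10⁴, 0, 0) N/C.
E + v×B = (2.56×10⁴, 23.0, -96.0) N/C.
F = q(E + v×B) = (1.602×10⁻¹⁹ C)·(2.56×10⁴, 23.0, -96.0) = (4.09×10⁻¹⁵, 3.68×10⁻¹⁸, -1.54×10⁻¹⁷) N.
|a| = |F|/m = 4.093×10⁻¹⁵/3.322×10⁻²⁷ ≈ 1.23×10¹² m/s².

|a| ≈ 1.23×10¹² m/s²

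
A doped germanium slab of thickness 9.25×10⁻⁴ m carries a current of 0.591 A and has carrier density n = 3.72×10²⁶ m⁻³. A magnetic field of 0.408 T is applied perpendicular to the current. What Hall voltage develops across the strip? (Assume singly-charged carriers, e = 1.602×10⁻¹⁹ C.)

V_H = IB/(n e t).
V_H = (0.591)(0.408)/((3.72×10²⁶)(1.602×10⁻¹⁹)(9.25×10⁻⁴)) ≈ 4.37×10⁻⁶ V.

V_H ≈ 4.37×10⁻⁶ V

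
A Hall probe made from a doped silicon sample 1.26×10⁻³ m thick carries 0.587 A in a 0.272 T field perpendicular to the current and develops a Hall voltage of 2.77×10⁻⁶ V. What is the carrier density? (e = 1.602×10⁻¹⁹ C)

From V_H = IB/(n e t), n = IB/(V_H e t).
n = (0.587)(0.272)/((2.77×10⁻⁶)(1.602×10⁻¹⁹)(1.26×10⁻³)) ≈ 2.86×10²⁶ m⁻³.

n ≈ 2.86×10²⁶ m⁻³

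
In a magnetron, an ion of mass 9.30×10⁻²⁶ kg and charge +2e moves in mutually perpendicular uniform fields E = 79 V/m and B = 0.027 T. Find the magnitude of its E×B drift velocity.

v_d ≈ 2900 m/s

In crossed fields the guiding centre drifts at v_d = |E×B|/B² = E/B, independent of charge and mass.
v_d = 79/0.027 = 2900 m/s.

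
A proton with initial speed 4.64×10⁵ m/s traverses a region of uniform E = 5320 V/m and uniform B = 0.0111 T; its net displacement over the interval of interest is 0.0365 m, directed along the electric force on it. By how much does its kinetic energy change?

ΔKE ≈ 3.11×10⁻¹⁷ J

The magnetic force is always ⟂ v and does no work; only the electric force changes KE.
ΔKE = F_E · d = |q|E d = (1.602×10⁻¹⁹)(5320)(0.0365) ≈ 3.11×10⁻¹⁷ J.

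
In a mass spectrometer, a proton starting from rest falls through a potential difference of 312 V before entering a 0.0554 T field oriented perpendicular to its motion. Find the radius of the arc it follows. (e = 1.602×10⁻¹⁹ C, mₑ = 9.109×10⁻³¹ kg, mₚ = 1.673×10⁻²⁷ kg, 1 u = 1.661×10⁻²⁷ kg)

Acceleration: |q|V = ½mv² ⇒ v = √(2|q|V/m) = √(2·1.602×10⁻¹⁹·312/1.673×10⁻²⁷) ≈ 2.444×10⁵ m/s.
In the field: r = mv/(|q|B) = (1.673×10⁻²⁷)(2.444×10⁵)/((1.602×10⁻¹⁹)(0.0554)) ≈ 0.0461 m.

r ≈ 0.0461 m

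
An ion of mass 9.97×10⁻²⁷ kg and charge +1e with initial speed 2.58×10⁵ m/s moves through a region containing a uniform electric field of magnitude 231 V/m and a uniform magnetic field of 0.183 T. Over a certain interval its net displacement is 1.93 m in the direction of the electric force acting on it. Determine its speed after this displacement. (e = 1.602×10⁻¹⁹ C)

B does no work; ΔKE = |q|E d.
½mv_f² = ½mv₀² + |q|Ed = ½(9.97×10⁻²⁷)(2.58×10⁵)² + (1.602×10⁻¹⁹)(231)(1.93) ≈ 3.318×10⁻¹⁶ J + 7.142×10⁻¹⁷ J ≈ 4.032×10⁻¹⁶ J.
v_f = √(2·4.032×10⁻¹⁶/9.97×10⁻²⁷) ≈ 2.84×10⁵ m/s.

v_f ≈ 2.84×10⁵ m/s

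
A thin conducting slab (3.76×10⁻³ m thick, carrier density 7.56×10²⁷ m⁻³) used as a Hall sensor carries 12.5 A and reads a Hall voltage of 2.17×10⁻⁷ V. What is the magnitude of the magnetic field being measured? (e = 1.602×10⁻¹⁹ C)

B ≈ 0.0791 T

From V_H = IB/(n e t), B = V_H n e t / I.
B = (2.17×10⁻⁷)(7.56×10²⁷)(1.602×10⁻¹⁹)(3.76×10⁻³)/12.5 ≈ 0.0791 T.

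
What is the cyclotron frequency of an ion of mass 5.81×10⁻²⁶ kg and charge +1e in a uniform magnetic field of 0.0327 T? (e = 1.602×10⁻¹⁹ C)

f ≈ 1.44×10⁴ Hz

f = |q|B/(2πm).
f = (1.602×10⁻¹⁹)(0.0327)/(2π·5.81×10⁻²⁶) ≈ 1.44×10⁴ Hz.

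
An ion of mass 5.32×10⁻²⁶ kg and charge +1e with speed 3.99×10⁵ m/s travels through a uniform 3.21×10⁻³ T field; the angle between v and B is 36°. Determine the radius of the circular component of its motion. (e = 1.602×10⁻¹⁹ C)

r ≈ 24.3 m

v⊥ = v sinθ = 3.99×10⁵·sin36° ≈ 2.345×10⁵ m/s.
r = m v⊥/(|q|B) = (5.32×10⁻²⁶)(2.345×10⁵)/((1.602×10⁻¹⁹)(3.21×10⁻³)) ≈ 24.3 m.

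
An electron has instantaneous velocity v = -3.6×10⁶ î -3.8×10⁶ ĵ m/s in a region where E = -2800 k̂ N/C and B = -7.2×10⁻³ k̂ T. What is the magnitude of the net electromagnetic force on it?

|F| ≈ 6.05×10⁻¹⁵ N

v×B = (2.74×10⁴, -2.59×10⁴, 0) N/C.
E + v×B = (2.74×10⁴, -2.59×10⁴, -2800) N/C.
F = q(E + v×B) = (−1.602×10⁻¹⁹ C)·(2.74×10⁴, -2.59×10⁴, -2800) = (-4.38×10⁻¹⁵, 4.15×10⁻¹⁵, 4.49×10⁻¹⁶) N.
|F| = 6.05×10⁻¹⁵ N.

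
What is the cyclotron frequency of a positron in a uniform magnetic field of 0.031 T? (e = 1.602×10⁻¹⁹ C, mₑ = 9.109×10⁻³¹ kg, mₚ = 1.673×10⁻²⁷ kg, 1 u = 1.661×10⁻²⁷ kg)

f = |q|B/(2πm).
f = (1.602×10⁻¹⁹)(0.031)/(2π·9.109×10⁻³¹) ≈ 8.7×10⁸ Hz.

f ≈ 8.7×10⁸ Hz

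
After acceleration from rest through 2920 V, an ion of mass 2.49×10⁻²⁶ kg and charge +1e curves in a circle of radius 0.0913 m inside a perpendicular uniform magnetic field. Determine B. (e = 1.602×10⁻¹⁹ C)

B ≈ 0.330 T

v = √(2|q|V/m) = √(2·1.602×10⁻¹⁹·2920/2.49×10⁻²⁶) ≈ 1.938×10⁵ m/s.
B = mv/(|q|r) = (2.49×10⁻²⁶)(1.938×10⁵)/((1.602×10⁻¹⁹)(0.0913)) ≈ 0.330 T.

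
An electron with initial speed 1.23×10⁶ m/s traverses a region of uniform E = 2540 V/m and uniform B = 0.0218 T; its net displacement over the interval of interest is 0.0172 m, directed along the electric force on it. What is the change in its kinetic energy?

ΔKE ≈ 7.00×10⁻¹⁸ J

The magnetic force is always ⟂ v and does no work; only the electric force changes KE.
ΔKE = F_E · d = |q|E d = (1.602×10⁻¹⁹)(2540)(0.0172) ≈ 7.00×10⁻¹⁸ J.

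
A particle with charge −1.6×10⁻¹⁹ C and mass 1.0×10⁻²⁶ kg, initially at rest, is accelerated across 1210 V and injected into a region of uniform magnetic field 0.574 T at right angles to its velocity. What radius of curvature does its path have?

r ≈ 0.0214 m

Acceleration: |q|V = ½mv² ⇒ v = √(2|q|V/m) = √(2·1.6×10⁻¹⁹·1210/1.0×10⁻²⁶) ≈ 1.968×10⁵ m/s.
In the field: r = mv/(|q|B) = (1.0×10⁻²⁶)(1.968×10⁵)/((1.6×10⁻¹⁹)(0.574)) ≈ 0.0214 m.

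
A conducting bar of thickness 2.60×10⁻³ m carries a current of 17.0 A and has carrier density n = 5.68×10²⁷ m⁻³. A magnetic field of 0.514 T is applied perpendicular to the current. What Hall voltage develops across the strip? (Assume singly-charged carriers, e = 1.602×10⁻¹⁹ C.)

V_H ≈ 3.69×10⁻⁶ V

V_H = IB/(n e t).
V_H = (17.0)(0.514)/((5.68×10²⁷)(1.602×10⁻¹⁹)(2.60×10⁻³)) ≈ 3.69×10⁻⁶ V.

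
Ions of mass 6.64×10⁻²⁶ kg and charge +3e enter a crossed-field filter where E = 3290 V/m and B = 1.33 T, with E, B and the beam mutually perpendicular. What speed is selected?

v = 2470 m/s

Straight-line motion ⇒ electric and magnetic forces cancel, so E = vB.
v = E/B = 3290/1.33 = 2470 m/s.
The result is independent of the particle's charge and mass.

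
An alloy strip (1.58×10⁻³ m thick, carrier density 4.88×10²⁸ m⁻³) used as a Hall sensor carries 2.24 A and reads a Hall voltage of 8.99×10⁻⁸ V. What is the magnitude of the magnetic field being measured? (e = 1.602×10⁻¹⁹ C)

B ≈ 0.496 T

From V_H = IB/(n e t), B = V_H n e t / I.
B = (8.99×10⁻⁸)(4.88×10²⁸)(1.602×10⁻¹⁹)(1.58×10⁻³)/2.24 ≈ 0.496 T.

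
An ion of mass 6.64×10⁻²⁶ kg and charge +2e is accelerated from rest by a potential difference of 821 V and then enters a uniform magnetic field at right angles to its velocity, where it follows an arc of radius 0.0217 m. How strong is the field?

B ≈ 0.850 T

v = √(2|q|V/m) = √(2·3.204×10⁻¹⁹·821/6.64×10⁻²⁶) ≈ 8.901×10⁴ m/s.
B = mv/(|q|r) = (6.64×10⁻²⁶)(8.901×10⁴)/((3.204×10⁻¹⁹)(0.0217)) ≈ 0.850 T.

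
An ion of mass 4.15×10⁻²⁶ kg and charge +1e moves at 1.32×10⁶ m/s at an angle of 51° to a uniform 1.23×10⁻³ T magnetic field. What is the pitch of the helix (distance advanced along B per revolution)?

v∥ = v cosθ = 1.32×10⁶·cos51° ≈ 8.307×10⁵ m/s.
T = 2πm/(|q|B) = 2π(4.15×10⁻²⁶)/((1.602×10⁻¹⁹)(1.23×10⁻³)) ≈ 1.323×10⁻³ s.
pitch = v∥ T = (8.307×10⁵)(1.323×10⁻³) ≈ 1100 m.

p ≈ 1100 m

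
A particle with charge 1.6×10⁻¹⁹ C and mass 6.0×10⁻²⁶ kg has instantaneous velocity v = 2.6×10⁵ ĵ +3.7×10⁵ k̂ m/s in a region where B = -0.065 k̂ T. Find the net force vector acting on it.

v×B = (-1.69×10⁴, 0, 0) N/C.
F = q v×B = (1.6×10⁻¹⁹ C)·(-1.69×10⁴, 0, 0) = (-2.70×10⁻¹⁵, 0, 0) N.

F ≈ (-2.70×10⁻¹⁵, 0, 0) N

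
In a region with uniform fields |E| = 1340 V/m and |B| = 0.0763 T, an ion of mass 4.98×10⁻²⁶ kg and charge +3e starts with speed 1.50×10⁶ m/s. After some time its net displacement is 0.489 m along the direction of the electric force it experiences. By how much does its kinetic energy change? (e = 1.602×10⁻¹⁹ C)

The magnetic force is always ⟂ v and does no work; only the electric force changes KE.
ΔKE = F_E · d = |q|E d = (4.806×10⁻¹⁹)(1340)(0.489) ≈ 3.15×10⁻¹⁶ J.

ΔKE ≈ 3.15×10⁻¹⁶ J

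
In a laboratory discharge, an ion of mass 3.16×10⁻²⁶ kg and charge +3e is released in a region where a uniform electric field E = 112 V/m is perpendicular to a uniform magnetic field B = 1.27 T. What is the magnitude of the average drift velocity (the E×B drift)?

v_d ≈ 88.2 m/s

In crossed fields the guiding centre drifts at v_d = |E×B|/B² = E/B, independent of charge and mass.
v_d = 112/1.27 = 88.2 m/s.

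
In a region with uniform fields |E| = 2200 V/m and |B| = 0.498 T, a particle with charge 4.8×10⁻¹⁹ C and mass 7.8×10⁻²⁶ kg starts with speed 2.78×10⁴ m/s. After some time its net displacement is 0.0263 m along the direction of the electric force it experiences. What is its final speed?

B does no work; ΔKE = |q|E d.
½mv_f² = ½mv₀² + |q|Ed = ½(7.8×10⁻²⁶)(2.78×10⁴)² + (4.8×10⁻¹⁹)(2200)(0.0263) ≈ 3.014×10⁻¹⁷ J + 2.777×10⁻¹⁷ J ≈ 5.791×10⁻¹⁷ J.
v_f = √(2·5.791×10⁻¹⁷/7.8×10⁻²⁶) ≈ 3.85×10⁴ m/s.

v_f ≈ 3.85×10⁴ m/s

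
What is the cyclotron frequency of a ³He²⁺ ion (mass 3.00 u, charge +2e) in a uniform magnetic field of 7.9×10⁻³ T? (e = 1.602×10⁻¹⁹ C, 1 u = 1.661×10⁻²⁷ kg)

f ≈ 8.1×10⁴ Hz

f = |q|B/(2πm).
f = (3.204×10⁻¹⁹)(7.9×10⁻³)/(2π·4.983×10⁻²⁷) ≈ 8.1×10⁴ Hz.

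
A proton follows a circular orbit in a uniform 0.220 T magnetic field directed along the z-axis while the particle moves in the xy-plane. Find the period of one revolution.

The cyclotron period depends only on m, q, B: T = 2πm/(|q|B).
T = 2π(1.673×10⁻²⁷)/((1.602×10⁻¹⁹)(0.220)) ≈ 2.98×10⁻⁷ s.

T ≈ 2.98×10⁻⁷ s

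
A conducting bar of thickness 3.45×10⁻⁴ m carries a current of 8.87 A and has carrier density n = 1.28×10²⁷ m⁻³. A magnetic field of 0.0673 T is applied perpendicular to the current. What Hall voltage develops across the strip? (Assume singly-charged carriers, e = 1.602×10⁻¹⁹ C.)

V_H ≈ 8.44×10⁻⁶ V

V_H = IB/(n e t).
V_H = (8.87)(0.0673)/((1.28×10²⁷)(1.602×10⁻¹⁹)(3.45×10⁻⁴)) ≈ 8.44×10⁻⁶ V.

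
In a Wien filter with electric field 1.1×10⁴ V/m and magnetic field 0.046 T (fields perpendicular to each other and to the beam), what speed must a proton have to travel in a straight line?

v = 2.4×10⁵ m/s

For undeflected motion the electric and magnetic forces balance: qE = qvB.
v = E/B = 1.1×10⁴/0.046 = 2.4×10⁵ m/s.
The result is independent of the particle's charge and mass.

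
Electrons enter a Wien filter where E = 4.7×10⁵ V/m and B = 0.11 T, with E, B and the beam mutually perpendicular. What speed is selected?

Straight-line motion ⇒ electric and magnetic forces cancel, so E = vB.
v = E/B = 4.7×10⁵/0.11 = 4.3×10⁶ m/s.

v = 4.3×10⁶ m/s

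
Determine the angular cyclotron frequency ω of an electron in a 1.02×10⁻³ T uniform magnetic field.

ω ≈ 1.79×10⁸ rad/s

ω = |q|B/m.
ω = (1.602×10⁻¹⁹)(1.02×10⁻³)/9.109×10⁻³¹ ≈ 1.79×10⁸ rad/s.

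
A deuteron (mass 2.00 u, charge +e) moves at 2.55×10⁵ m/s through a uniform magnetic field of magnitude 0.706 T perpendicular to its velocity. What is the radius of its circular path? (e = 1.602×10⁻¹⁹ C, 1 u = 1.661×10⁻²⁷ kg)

The magnetic force provides the centripetal force: |q|vB = mv²/r.
r = mv/(|q|B) = (3.322×10⁻²⁷)(2.55×10⁵)/((1.602×10⁻¹⁹)(0.706)) ≈ 7.49×10⁻³ m.

r ≈ 7.49×10⁻³ m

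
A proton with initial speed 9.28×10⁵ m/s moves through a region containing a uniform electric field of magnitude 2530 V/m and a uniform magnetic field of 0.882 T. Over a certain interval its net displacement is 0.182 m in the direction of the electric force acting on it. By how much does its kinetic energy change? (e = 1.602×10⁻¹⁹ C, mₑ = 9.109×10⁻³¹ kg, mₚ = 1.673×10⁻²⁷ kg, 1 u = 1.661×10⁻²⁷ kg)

ΔKE ≈ 7.38×10⁻¹⁷ J

The magnetic force is always ⟂ v and does no work; only the electric force changes KE.
ΔKE = F_E · d = |q|E d = (1.602×10⁻¹⁹)(2530)(0.182) ≈ 7.38×10⁻¹⁷ J.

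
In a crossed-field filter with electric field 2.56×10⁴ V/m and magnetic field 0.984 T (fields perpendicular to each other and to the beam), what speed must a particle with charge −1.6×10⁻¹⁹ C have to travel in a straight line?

v = 2.60×10⁴ m/s

Straight-line motion ⇒ electric and magnetic forces cancel, so E = vB.
v = E/B = 2.56×10⁴/0.984 = 2.60×10⁴ m/s.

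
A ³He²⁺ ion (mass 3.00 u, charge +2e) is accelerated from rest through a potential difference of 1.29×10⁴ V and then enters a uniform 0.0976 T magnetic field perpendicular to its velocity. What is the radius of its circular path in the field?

r ≈ 0.205 m

Acceleration: |q|V = ½mv² ⇒ v = √(2|q|V/m) = √(2·3.204×10⁻¹⁹·1.29×10⁴/4.983×10⁻²⁷) ≈ 1.288×10⁶ m/s.
In the field: r = mv/(|q|B) = (4.983×10⁻²⁷)(1.288×10⁶)/((3.204×10⁻¹⁹)(0.0976)) ≈ 0.205 m.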